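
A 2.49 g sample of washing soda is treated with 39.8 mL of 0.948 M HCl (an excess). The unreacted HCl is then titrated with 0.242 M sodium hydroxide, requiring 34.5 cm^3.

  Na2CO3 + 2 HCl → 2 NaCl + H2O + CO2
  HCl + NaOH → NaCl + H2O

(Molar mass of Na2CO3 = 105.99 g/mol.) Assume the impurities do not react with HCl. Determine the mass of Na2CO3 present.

1.56 g

n(HCl) added = 0.0398 × 0.948 = 0.0377 mol
n(NaOH) used in back-titration = 0.0345 × 0.242 = 8.35 × 10^-3 mol
n(HCl) left over = 8.35 × 10^-3 mol (1:1 ratio)
n(HCl) consumed by analyte = 0.0377 − 8.35 × 10^-3 = 0.0294 mol
From the 1:2 ratio, n(Na2CO3) = 1/2 × 0.0294 = 0.0147 mol
mass of Na2CO3 = 0.0147 × 105.99 = 1.56 g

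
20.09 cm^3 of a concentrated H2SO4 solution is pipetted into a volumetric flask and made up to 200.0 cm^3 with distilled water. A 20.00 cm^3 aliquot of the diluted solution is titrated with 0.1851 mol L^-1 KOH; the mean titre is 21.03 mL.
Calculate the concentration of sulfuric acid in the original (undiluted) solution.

0.9688 mol/L

H2SO4 + 2 KOH → K2SO4 + 2 H2O
n(KOH) = 0.02103 × 0.1851 = 3.893 × 10^-3 mol
From the 1:2 ratio, n(H2SO4) in the aliquot = 1/2 × 3.893 × 10^-3 = 1.946 × 10^-3 mol
[H2SO4]_dilute = 1.946 × 10^-3 / 0.02000 = 0.09732 mol/L
Dilution factor = 200.0 / 20.09 = 9.955
[H2SO4]_stock = 0.09732 × 9.955 = 0.9688 mol/L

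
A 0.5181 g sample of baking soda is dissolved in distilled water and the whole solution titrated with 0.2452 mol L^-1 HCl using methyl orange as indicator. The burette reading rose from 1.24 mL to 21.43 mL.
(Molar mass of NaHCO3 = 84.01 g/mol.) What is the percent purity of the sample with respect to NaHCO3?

80.27 %

NaHCO3 + HCl → NaCl + H2O + CO2
n(HCl) = 0.02019 L × 0.2452 mol/L = 4.951 × 10^-3 mol
n(NaHCO3) = 4.951 × 10^-3 mol (1:1 ratio)
mass of NaHCO3 = 4.951 × 10^-3 × 84.01 g/mol = 0.4159 g
% NaHCO3 = 0.4159 / 0.5181 × 100 = 80.27 %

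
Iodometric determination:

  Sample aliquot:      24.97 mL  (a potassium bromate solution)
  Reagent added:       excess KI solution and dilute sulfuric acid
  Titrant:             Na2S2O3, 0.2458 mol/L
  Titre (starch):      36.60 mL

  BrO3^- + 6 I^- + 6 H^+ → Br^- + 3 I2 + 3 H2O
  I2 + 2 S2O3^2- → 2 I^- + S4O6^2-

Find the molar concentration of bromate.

0.06005 mol/L

n(S2O3^2-) = 0.03660 × 0.2458 = 8.996 × 10^-3 mol
n(I2) = n(S2O3^2-)/2 = 4.498 × 10^-3 mol
From the 1:3 ratio, n(BrO3^-) in the aliquot = 1/3 × 4.498 × 10^-3 = 1.499 × 10^-3 mol
[BrO3^-] = 1.499 × 10^-3 / 0.02497 = 0.06005 mol/L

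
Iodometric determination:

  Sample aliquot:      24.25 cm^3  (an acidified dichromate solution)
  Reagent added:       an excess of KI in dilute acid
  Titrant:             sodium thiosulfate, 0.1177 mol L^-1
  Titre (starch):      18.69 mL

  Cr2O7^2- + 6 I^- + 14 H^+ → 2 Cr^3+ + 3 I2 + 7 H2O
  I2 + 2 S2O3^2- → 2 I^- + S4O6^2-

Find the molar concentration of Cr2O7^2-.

0.01512 mol/L

n(S2O3^2-) = 0.01869 × 0.1177 = 2.200 × 10^-3 mol
n(I2) = n(S2O3^2-)/2 = 1.100 × 10^-3 mol
From the 1:3 ratio, n(Cr2O7^2-) in the aliquot = 1/3 × 1.100 × 10^-3 = 3.666 × 10^-4 mol
[Cr2O7^2-] = 3.666 × 10^-4 / 0.02425 = 0.01512 mol/L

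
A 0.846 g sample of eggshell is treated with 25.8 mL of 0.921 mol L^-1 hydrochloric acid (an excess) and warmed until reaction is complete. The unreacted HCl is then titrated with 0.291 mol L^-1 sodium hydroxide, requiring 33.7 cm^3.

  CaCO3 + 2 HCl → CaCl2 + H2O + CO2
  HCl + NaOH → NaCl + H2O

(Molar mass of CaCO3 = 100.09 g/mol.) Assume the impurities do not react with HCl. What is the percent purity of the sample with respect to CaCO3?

82.6 %

n(HCl) added = 0.0258 × 0.921 = 0.0238 mol
n(NaOH) used in back-titration = 0.0337 × 0.291 = 9.81 × 10^-3 mol
n(HCl) left over = 9.81 × 10^-3 mol (1:1 ratio)
n(HCl) consumed by analyte = 0.0238 − 9.81 × 10^-3 = 0.0140 mol
From the 1:2 ratio, n(CaCO3) = 1/2 × 0.0140 = 6.98 × 10^-3 mol
mass of CaCO3 = 6.98 × 10^-3 × 100.09 = 0.698 g
% CaCO3 = 0.698 / 0.846 × 100 = 82.6 %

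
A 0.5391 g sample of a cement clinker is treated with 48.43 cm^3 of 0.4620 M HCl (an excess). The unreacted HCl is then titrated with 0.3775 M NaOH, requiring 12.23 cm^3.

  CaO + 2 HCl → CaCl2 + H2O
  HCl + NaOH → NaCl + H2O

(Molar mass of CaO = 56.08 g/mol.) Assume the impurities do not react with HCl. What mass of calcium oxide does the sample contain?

n(HCl) added = 0.04843 × 0.4620 = 0.02237 mol
n(NaOH) used in back-titration = 0.01223 × 0.3775 = 4.617 × 10^-3 mol
n(HCl) left over = 4.617 × 10^-3 mol (1:1 ratio)
n(HCl) consumed by analyte = 0.02237 − 4.617 × 10^-3 = 0.01776 mol
From the 1:2 ratio, n(CaO) = 1/2 × 0.01776 = 8.879 × 10^-3 mol
mass of CaO = 8.879 × 10^-3 × 56.08 = 0.4979 g

0.4979 g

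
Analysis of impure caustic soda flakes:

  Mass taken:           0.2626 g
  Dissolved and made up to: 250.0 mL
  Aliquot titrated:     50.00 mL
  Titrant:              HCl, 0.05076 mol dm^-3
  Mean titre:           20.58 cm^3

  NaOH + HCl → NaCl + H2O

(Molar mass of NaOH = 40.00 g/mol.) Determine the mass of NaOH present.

0.2089 g

n(HCl) per titration = 0.02058 × 0.05076 = 1.045 × 10^-3 mol
n(NaOH) in each aliquot = 1.045 × 10^-3 mol (1:1 ratio)
n(NaOH) in the whole flask = 1.045 × 10^-3 × 250.0/50.00 = 5.223 × 10^-3 mol
mass of NaOH = 5.223 × 10^-3 × 40.00 = 0.2089 g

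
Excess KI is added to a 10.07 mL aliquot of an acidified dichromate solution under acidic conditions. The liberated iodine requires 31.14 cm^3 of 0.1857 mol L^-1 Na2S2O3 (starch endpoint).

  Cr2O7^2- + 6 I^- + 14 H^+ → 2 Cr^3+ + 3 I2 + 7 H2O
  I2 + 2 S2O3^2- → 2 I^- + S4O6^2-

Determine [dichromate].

n(S2O3^2-) = 0.03114 × 0.1857 = 5.783 × 10^-3 mol
n(I2) = n(S2O3^2-)/2 = 2.891 × 10^-3 mol
From the 1:3 ratio, n(Cr2O7^2-) in the aliquot = 1/3 × 2.891 × 10^-3 = 9.638 × 10^-4 mol
[Cr2O7^2-] = 9.638 × 10^-4 / 0.01007 = 0.09571 mol/L

0.09571 mol/L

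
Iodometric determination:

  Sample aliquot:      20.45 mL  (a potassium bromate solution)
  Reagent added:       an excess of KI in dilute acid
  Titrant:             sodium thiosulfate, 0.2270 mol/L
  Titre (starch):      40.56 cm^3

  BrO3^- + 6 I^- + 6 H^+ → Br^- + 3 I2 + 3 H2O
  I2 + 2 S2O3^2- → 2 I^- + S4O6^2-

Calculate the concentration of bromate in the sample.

n(S2O3^2-) = 0.04056 × 0.2270 = 9.207 × 10^-3 mol
n(I2) = n(S2O3^2-)/2 = 4.604 × 10^-3 mol
From the 1:3 ratio, n(BrO3^-) in the aliquot = 1/3 × 4.604 × 10^-3 = 1.535 × 10^-3 mol
[BrO3^-] = 1.535 × 10^-3 / 0.02045 = 0.07504 mol/L

0.07504 mol/L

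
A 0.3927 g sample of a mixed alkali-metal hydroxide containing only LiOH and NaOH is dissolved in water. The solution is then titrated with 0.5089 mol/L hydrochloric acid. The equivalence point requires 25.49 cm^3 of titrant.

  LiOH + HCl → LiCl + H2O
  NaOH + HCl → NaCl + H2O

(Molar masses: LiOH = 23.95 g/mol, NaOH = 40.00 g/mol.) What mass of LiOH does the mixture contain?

n(HCl) = 0.02549 × 0.5089 = 0.01297 mol
Let x = n(LiOH), y = n(NaOH).
Titrant: 1x + 1y = 0.01297;  mass: 23.95x + 40.00y = 0.3927
Solving, x = 7.861 × 10^-3 mol, y = 5.111 × 10^-3 mol
mass of LiOH = 7.861 × 10^-3 × 23.95 = 0.1883 g

0.1883 g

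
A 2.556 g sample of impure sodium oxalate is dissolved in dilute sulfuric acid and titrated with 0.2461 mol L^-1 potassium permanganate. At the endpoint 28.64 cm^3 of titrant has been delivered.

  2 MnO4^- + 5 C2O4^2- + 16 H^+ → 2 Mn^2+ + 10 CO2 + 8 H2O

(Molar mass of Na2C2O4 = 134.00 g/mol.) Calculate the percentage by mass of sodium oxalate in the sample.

n(KMnO4) = 0.02864 L × 0.2461 mol/L = 7.048 × 10^-3 mol
From the 5:2 ratio, n(Na2C2O4) = 5/2 × 7.048 × 10^-3 = 0.01762 mol
mass of Na2C2O4 = 0.01762 × 134.00 g/mol = 2.361 g
% Na2C2O4 = 2.361 / 2.556 × 100 = 92.38 %

92.38 %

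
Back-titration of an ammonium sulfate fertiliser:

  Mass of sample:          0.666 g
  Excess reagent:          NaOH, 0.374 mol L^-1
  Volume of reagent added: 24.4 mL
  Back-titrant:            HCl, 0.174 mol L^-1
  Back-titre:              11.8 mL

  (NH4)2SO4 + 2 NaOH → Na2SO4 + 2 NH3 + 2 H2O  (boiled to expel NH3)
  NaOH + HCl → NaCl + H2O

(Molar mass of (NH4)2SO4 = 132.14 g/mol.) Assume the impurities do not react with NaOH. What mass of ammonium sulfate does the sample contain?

n(NaOH) added = 0.0244 × 0.374 = 9.13 × 10^-3 mol
n(HCl) used in back-titration = 0.0118 × 0.174 = 2.05 × 10^-3 mol
n(NaOH) left over = 2.05 × 10^-3 mol (1:1 ratio)
n(NaOH) consumed by analyte = 9.13 × 10^-3 − 2.05 × 10^-3 = 7.07 × 10^-3 mol
From the 1:2 ratio, n((NH4)2SO4) = 1/2 × 7.07 × 10^-3 = 3.54 × 10^-3 mol
mass of (NH4)2SO4 = 3.54 × 10^-3 × 132.14 = 0.467 g

0.467 g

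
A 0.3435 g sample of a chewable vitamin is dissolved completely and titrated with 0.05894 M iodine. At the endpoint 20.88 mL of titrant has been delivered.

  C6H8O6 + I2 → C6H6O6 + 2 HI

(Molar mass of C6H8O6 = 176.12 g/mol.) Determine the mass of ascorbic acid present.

0.2167 g

n(I2) = 0.02088 L × 0.05894 mol/L = 1.231 × 10^-3 mol
n(C6H8O6) = 1.231 × 10^-3 mol (1:1 ratio)
mass of C6H8O6 = 1.231 × 10^-3 × 176.12 g/mol = 0.2167 g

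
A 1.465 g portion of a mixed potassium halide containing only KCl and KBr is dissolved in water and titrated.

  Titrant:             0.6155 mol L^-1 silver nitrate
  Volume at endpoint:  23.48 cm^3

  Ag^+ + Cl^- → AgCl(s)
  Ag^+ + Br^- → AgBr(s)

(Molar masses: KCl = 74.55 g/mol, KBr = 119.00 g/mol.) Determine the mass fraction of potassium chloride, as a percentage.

n(AgNO3) = 0.02348 × 0.6155 = 0.01445 mol
Let x = n(KCl), y = n(KBr).
Titrant: 1x + 1y = 0.01445;  mass: 74.55x + 119.00y = 1.465
Solving, x = 5.732 × 10^-3 mol, y = 8.720 × 10^-3 mol
mass of KCl = 5.732 × 10^-3 × 74.55 = 0.4273 g
% KCl = 0.4273 / 1.465 × 100 = 29.17 %

29.17 %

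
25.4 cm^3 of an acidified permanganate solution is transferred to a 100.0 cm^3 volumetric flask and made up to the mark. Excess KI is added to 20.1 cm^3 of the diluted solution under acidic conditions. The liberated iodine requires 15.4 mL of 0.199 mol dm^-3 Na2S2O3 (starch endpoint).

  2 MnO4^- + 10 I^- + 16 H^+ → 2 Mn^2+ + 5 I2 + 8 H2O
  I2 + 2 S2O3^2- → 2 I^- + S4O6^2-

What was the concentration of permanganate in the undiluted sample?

0.120 mol/L

n(S2O3^2-) = 0.0154 × 0.199 = 3.06 × 10^-3 mol
n(I2) = n(S2O3^2-)/2 = 1.53 × 10^-3 mol
From the 2:5 ratio, n(MnO4^-) in the aliquot = 2/5 × 1.53 × 10^-3 = 6.13 × 10^-4 mol
[MnO4^-]_dilute = 6.13 × 10^-4 / 0.0201 = 0.0305 mol/L
[MnO4^-]_original = 0.0305 × 100.0/25.4 = 0.120 mol/L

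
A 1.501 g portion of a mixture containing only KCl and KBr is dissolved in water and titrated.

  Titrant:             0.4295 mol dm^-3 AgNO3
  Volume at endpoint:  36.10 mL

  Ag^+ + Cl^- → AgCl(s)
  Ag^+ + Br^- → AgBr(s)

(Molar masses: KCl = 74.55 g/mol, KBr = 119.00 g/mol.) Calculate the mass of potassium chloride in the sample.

n(AgNO3) = 0.03610 × 0.4295 = 0.01550 mol
Let x = n(KCl), y = n(KBr).
Titrant: 1x + 1y = 0.01550;  mass: 74.55x + 119.00y = 1.501
Solving, x = 7.741 × 10^-3 mol, y = 7.764 × 10^-3 mol
mass of KCl = 7.741 × 10^-3 × 74.55 = 0.5771 g

0.5771 g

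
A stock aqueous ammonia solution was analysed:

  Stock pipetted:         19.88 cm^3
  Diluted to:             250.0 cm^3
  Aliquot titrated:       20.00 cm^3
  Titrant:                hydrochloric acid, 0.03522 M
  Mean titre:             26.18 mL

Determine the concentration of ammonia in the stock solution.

0.5798 M

NH3 + HCl → NH4Cl
n(HCl) = 0.02618 × 0.03522 = 9.221 × 10^-4 mol
n(NH3) in the aliquot = 9.221 × 10^-4 mol (1:1 ratio)
[NH3]_dilute = 9.221 × 10^-4 / 0.02000 = 0.04610 mol/L
Dilution factor = 250.0 / 19.88 = 12.58
[NH3]_stock = 0.04610 × 12.58 = 0.5798 mol/L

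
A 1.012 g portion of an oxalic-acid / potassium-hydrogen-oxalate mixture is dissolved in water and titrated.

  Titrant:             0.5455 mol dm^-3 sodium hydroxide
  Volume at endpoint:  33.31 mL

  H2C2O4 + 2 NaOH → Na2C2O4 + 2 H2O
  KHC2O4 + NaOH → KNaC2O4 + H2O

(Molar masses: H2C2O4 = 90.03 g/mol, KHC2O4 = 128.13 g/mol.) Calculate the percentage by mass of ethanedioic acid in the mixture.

70.44 %

n(NaOH) = 0.03331 × 0.5455 = 0.01817 mol
Let x = n(H2C2O4), y = n(KHC2O4).
Titrant: 2x + 1y = 0.01817;  mass: 90.03x + 128.13y = 1.012
Solving, x = 7.918 × 10^-3 mol, y = 2.335 × 10^-3 mol
mass of H2C2O4 = 7.918 × 10^-3 × 90.03 = 0.7129 g
% H2C2O4 = 0.7129 / 1.012 × 100 = 70.44 %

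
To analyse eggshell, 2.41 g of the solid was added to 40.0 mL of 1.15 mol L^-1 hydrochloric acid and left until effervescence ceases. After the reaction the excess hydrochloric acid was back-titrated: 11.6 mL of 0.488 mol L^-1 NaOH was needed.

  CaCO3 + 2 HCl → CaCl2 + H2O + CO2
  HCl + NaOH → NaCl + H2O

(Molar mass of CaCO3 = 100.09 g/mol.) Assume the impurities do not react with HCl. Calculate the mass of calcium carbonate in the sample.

n(HCl) added = 0.0400 × 1.15 = 0.0460 mol
n(NaOH) used in back-titration = 0.0116 × 0.488 = 5.66 × 10^-3 mol
n(HCl) left over = 5.66 × 10^-3 mol (1:1 ratio)
n(HCl) consumed by analyte = 0.0460 − 5.66 × 10^-3 = 0.0403 mol
From the 1:2 ratio, n(CaCO3) = 1/2 × 0.0403 = 0.0202 mol
mass of CaCO3 = 0.0202 × 100.09 = 2.02 g

2.02 g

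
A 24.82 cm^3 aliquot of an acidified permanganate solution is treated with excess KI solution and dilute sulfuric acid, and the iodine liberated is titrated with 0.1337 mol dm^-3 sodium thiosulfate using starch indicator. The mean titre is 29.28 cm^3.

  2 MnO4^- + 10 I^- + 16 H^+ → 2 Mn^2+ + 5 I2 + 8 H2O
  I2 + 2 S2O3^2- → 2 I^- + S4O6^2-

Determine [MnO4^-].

n(S2O3^2-) = 0.02928 × 0.1337 = 3.915 × 10^-3 mol
n(I2) = n(S2O3^2-)/2 = 1.957 × 10^-3 mol
From the 2:5 ratio, n(MnO4^-) in the aliquot = 2/5 × 1.957 × 10^-3 = 7.829 × 10^-4 mol
[MnO4^-] = 7.829 × 10^-4 / 0.02482 = 0.03155 mol/L

0.03155 mol/L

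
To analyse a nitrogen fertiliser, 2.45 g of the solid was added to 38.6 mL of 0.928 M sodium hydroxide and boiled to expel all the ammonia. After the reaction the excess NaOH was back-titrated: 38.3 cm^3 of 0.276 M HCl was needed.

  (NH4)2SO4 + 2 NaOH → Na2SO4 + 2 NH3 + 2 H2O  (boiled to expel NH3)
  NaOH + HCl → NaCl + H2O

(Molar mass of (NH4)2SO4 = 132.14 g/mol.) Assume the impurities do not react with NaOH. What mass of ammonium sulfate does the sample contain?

1.67 g

n(NaOH) added = 0.0386 × 0.928 = 0.0358 mol
n(HCl) used in back-titration = 0.0383 × 0.276 = 0.0106 mol
n(NaOH) left over = 0.0106 mol (1:1 ratio)
n(NaOH) consumed by analyte = 0.0358 − 0.0106 = 0.0253 mol
From the 1:2 ratio, n((NH4)2SO4) = 1/2 × 0.0253 = 0.0126 mol
mass of (NH4)2SO4 = 0.0126 × 132.14 = 1.67 g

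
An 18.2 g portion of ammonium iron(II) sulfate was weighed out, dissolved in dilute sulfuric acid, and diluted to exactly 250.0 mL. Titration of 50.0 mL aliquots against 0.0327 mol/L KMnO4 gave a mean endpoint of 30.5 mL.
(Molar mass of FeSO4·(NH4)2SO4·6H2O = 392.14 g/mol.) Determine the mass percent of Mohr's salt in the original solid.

53.7 %

MnO4^- + 5 Fe^2+ + 8 H^+ → Mn^2+ + 5 Fe^3+ + 4 H2O
n(KMnO4) per titration = 0.0305 × 0.0327 = 9.97 × 10^-4 mol
From the 5:1 ratio, n(FeSO4·(NH4)2SO4·6H2O) in each aliquot = 5/1 × 9.97 × 10^-4 = 4.99 × 10^-3 mol
n(FeSO4·(NH4)2SO4·6H2O) in the whole flask = 4.99 × 10^-3 × 250.0/50.0 = 0.0249 mol
mass of FeSO4·(NH4)2SO4·6H2O = 0.0249 × 392.14 = 9.78 g
% FeSO4·(NH4)2SO4·6H2O = 9.78 / 18.2 × 100 = 53.7 %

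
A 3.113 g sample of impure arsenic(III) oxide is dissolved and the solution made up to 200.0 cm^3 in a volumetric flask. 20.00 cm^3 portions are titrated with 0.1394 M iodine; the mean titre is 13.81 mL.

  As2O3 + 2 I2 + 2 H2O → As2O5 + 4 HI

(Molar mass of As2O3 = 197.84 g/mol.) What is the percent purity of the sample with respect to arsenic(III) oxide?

n(I2) per titration = 0.01381 × 0.1394 = 1.925 × 10^-3 mol
From the 1:2 ratio, n(As2O3) in each aliquot = 1/2 × 1.925 × 10^-3 = 9.626 × 10^-4 mol
n(As2O3) in the whole flask = 9.626 × 10^-4 × 200.0/20.00 = 9.626 × 10^-3 mol
mass of As2O3 = 9.626 × 10^-3 × 197.84 = 1.904 g
% As2O3 = 1.904 / 3.113 × 100 = 61.17 %

61.17 %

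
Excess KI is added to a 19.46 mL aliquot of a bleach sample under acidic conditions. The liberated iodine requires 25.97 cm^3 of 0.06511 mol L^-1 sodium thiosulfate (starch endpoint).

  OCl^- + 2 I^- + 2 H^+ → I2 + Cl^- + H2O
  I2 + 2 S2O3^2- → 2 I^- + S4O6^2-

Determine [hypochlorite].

0.04345 mol/L

n(S2O3^2-) = 0.02597 × 0.06511 = 1.691 × 10^-3 mol
n(I2) = n(S2O3^2-)/2 = 8.455 × 10^-4 mol
n(OCl^-) in the aliquot = 8.455 × 10^-4 mol (1:1 ratio)
[OCl^-] = 8.455 × 10^-4 / 0.01946 = 0.04345 mol/L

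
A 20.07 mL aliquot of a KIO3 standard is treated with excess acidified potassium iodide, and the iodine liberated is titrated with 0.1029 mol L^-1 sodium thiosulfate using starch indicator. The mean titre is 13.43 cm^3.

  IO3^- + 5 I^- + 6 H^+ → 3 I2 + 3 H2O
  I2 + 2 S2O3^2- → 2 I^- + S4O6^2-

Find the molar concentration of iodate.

0.01148 mol/L

n(S2O3^2-) = 0.01343 × 0.1029 = 1.382 × 10^-3 mol
n(I2) = n(S2O3^2-)/2 = 6.910 × 10^-4 mol
From the 1:3 ratio, n(IO3^-) in the aliquot = 1/3 × 6.910 × 10^-4 = 2.303 × 10^-4 mol
[IO3^-] = 2.303 × 10^-4 / 0.02007 = 0.01148 mol/L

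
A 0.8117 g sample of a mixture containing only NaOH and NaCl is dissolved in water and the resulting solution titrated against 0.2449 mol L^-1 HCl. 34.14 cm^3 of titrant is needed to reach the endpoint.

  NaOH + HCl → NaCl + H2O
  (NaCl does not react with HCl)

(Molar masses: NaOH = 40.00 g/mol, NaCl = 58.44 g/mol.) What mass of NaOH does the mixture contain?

n(HCl) = 0.03414 × 0.2449 = 8.361 × 10^-3 mol
Let x = n(NaOH), y = n(NaCl).
Titrant: 1x = 8.361 × 10^-3;  mass: 40.00x + 58.44y = 0.8117
Solving, x = 8.361 × 10^-3 mol, y = 8.167 × 10^-3 mol
mass of NaOH = 8.361 × 10^-3 × 40.00 = 0.3344 g

0.3344 g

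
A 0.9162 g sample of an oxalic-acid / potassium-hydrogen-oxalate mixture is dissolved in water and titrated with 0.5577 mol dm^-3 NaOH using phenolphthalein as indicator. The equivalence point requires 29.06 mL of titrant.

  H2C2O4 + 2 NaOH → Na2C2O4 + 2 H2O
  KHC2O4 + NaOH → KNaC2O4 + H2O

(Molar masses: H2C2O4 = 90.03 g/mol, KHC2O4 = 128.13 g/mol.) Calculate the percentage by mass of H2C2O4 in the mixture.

n(NaOH) = 0.02906 × 0.5577 = 0.01621 mol
Let x = n(H2C2O4), y = n(KHC2O4).
Titrant: 2x + 1y = 0.01621;  mass: 90.03x + 128.13y = 0.9162
Solving, x = 6.981 × 10^-3 mol, y = 2.246 × 10^-3 mol
mass of H2C2O4 = 6.981 × 10^-3 × 90.03 = 0.6285 g
% H2C2O4 = 0.6285 / 0.9162 × 100 = 68.59 %

68.59 %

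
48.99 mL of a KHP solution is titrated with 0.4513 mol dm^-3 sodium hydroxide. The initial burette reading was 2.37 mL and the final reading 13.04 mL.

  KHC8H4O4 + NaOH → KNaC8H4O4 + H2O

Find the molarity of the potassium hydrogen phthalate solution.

0.09829 mol/L

n(NaOH) = 0.01067 L × 0.4513 mol/L = 4.815 × 10^-3 mol
n(KHC8H4O4) = 4.815 × 10^-3 mol (1:1 mole ratio)
[KHC8H4O4] = 4.815 × 10^-3 mol / 0.04899 L = 0.09829 mol/L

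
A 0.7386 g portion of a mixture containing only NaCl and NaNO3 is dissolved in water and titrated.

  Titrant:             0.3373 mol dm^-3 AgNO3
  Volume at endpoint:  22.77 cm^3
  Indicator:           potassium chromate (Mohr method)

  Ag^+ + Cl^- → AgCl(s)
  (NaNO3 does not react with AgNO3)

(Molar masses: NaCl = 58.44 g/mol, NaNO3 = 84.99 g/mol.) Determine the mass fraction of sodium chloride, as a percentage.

60.77 %

n(AgNO3) = 0.02277 × 0.3373 = 7.680 × 10^-3 mol
Let x = n(NaCl), y = n(NaNO3).
Titrant: 1x = 7.680 × 10^-3;  mass: 58.44x + 84.99y = 0.7386
Solving, x = 7.680 × 10^-3 mol, y = 3.409 × 10^-3 mol
mass of NaCl = 7.680 × 10^-3 × 58.44 = 0.4488 g
% NaCl = 0.4488 / 0.7386 × 100 = 60.77 %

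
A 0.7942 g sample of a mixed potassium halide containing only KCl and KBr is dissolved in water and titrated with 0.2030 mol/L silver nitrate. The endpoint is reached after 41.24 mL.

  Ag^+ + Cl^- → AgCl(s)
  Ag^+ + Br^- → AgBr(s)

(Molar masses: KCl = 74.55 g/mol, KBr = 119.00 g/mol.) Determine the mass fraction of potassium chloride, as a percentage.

42.67 %

n(AgNO3) = 0.04124 × 0.2030 = 8.372 × 10^-3 mol
Let x = n(KCl), y = n(KBr).
Titrant: 1x + 1y = 8.372 × 10^-3;  mass: 74.55x + 119.00y = 0.7942
Solving, x = 4.545 × 10^-3 mol, y = 3.827 × 10^-3 mol
mass of KCl = 4.545 × 10^-3 × 74.55 = 0.3388 g
% KCl = 0.3388 / 0.7942 × 100 = 42.67 %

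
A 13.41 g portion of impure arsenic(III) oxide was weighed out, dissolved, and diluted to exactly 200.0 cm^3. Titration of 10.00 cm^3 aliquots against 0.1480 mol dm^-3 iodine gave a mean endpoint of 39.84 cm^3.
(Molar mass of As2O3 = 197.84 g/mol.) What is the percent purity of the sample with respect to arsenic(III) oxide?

As2O3 + 2 I2 + 2 H2O → As2O5 + 4 HI
n(I2) per titration = 0.03984 × 0.1480 = 5.896 × 10^-3 mol
From the 1:2 ratio, n(As2O3) in each aliquot = 1/2 × 5.896 × 10^-3 = 2.948 × 10^-3 mol
n(As2O3) in the whole flask = 2.948 × 10^-3 × 200.0/10.00 = 0.05896 mol
mass of As2O3 = 0.05896 × 197.84 = 11.67 g
% As2O3 = 11.67 / 13.41 × 100 = 86.99 %

86.99 %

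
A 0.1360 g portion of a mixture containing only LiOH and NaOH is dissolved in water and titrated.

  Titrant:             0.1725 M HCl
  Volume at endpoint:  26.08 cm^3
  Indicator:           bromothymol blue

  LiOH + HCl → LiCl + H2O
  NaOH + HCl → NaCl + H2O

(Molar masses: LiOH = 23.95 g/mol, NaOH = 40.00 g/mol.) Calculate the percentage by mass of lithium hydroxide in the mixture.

48.22 %

n(HCl) = 0.02608 × 0.1725 = 4.499 × 10^-3 mol
Let x = n(LiOH), y = n(NaOH).
Titrant: 1x + 1y = 4.499 × 10^-3;  mass: 23.95x + 40.00y = 0.1360
Solving, x = 2.738 × 10^-3 mol, y = 1.760 × 10^-3 mol
mass of LiOH = 2.738 × 10^-3 × 23.95 = 0.06559 g
% LiOH = 0.06559 / 0.1360 × 100 = 48.22 %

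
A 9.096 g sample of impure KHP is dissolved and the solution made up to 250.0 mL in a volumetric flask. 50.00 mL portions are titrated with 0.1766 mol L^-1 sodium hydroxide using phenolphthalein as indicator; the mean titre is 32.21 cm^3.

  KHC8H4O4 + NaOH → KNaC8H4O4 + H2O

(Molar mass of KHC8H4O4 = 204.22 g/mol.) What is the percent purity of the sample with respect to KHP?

63.86 %

n(NaOH) per titration = 0.03221 × 0.1766 = 5.688 × 10^-3 mol
n(KHC8H4O4) in each aliquot = 5.688 × 10^-3 mol (1:1 ratio)
n(KHC8H4O4) in the whole flask = 5.688 × 10^-3 × 250.0/50.00 = 0.02844 mol
mass of KHC8H4O4 = 0.02844 × 204.22 = 5.808 g
% KHC8H4O4 = 5.808 / 9.096 × 100 = 63.86 %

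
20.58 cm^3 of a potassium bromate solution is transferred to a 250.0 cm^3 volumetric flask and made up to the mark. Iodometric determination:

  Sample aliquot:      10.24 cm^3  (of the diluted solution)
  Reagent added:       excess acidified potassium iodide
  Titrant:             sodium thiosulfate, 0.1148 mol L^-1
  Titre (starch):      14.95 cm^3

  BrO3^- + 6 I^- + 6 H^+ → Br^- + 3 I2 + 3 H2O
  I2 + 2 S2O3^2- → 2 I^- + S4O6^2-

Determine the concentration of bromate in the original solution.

0.3393 mol/L

n(S2O3^2-) = 0.01495 × 0.1148 = 1.716 × 10^-3 mol
n(I2) = n(S2O3^2-)/2 = 8.581 × 10^-4 mol
From the 1:3 ratio, n(BrO3^-) in the aliquot = 1/3 × 8.581 × 10^-4 = 2.860 × 10^-4 mol
[BrO3^-]_dilute = 2.860 × 10^-4 / 0.01024 = 0.02793 mol/L
[BrO3^-]_original = 0.02793 × 250.0/20.58 = 0.3393 mol/L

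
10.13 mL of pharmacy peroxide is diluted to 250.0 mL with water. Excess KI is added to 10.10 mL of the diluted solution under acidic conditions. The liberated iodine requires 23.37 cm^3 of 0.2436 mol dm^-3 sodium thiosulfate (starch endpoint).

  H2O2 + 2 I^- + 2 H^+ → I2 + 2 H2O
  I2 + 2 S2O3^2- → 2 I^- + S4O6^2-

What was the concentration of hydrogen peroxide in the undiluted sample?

n(S2O3^2-) = 0.02337 × 0.2436 = 5.693 × 10^-3 mol
n(I2) = n(S2O3^2-)/2 = 2.846 × 10^-3 mol
n(H2O2) in the aliquot = 2.846 × 10^-3 mol (1:1 ratio)
[H2O2]_dilute = 2.846 × 10^-3 / 0.01010 = 0.2818 mol/L
[H2O2]_original = 0.2818 × 250.0/10.13 = 6.955 mol/L

6.955 mol/L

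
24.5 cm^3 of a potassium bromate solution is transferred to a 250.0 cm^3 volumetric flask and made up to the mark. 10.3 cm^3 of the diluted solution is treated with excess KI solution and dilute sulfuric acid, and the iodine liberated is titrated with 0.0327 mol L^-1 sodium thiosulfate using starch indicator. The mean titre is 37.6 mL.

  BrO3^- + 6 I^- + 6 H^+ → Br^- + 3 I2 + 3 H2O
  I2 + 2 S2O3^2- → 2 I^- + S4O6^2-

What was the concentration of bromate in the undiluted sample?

0.203 mol/L

n(S2O3^2-) = 0.0376 × 0.0327 = 1.23 × 10^-3 mol
n(I2) = n(S2O3^2-)/2 = 6.15 × 10^-4 mol
From the 1:3 ratio, n(BrO3^-) in the aliquot = 1/3 × 6.15 × 10^-4 = 2.05 × 10^-4 mol
[BrO3^-]_dilute = 2.05 × 10^-4 / 0.0103 = 0.0199 mol/L
[BrO3^-]_original = 0.0199 × 250.0/24.5 = 0.203 mol/L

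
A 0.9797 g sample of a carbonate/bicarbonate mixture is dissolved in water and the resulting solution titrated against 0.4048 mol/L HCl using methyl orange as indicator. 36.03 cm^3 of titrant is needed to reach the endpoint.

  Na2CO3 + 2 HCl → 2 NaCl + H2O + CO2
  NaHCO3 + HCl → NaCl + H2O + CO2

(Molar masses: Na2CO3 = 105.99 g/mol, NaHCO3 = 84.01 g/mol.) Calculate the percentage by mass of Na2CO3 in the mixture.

42.83 %

n(HCl) = 0.03603 × 0.4048 = 0.01458 mol
Let x = n(Na2CO3), y = n(NaHCO3).
Titrant: 2x + 1y = 0.01458;  mass: 105.99x + 84.01y = 0.9797
Solving, x = 3.959 × 10^-3 mol, y = 6.667 × 10^-3 mol
mass of Na2CO3 = 3.959 × 10^-3 × 105.99 = 0.4196 g
% Na2CO3 = 0.4196 / 0.9797 × 100 = 42.83 %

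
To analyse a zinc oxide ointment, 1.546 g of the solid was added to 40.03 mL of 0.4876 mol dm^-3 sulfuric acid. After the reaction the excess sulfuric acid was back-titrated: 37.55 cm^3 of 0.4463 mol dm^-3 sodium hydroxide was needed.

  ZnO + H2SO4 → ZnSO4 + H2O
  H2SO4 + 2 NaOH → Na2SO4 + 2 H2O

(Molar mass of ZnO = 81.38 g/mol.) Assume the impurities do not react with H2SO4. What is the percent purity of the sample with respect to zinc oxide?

n(H2SO4) added = 0.04003 × 0.4876 = 0.01952 mol
n(NaOH) used in back-titration = 0.03755 × 0.4463 = 0.01676 mol
From the 1:2 ratio, n(H2SO4) left over = 1/2 × 0.01676 = 8.379 × 10^-3 mol
n(H2SO4) consumed by analyte = 0.01952 − 8.379 × 10^-3 = 0.01114 mol
n(ZnO) = 0.01114 mol (1:1 ratio)
mass of ZnO = 0.01114 × 81.38 = 0.9065 g
% ZnO = 0.9065 / 1.546 × 100 = 58.64 %

58.64 %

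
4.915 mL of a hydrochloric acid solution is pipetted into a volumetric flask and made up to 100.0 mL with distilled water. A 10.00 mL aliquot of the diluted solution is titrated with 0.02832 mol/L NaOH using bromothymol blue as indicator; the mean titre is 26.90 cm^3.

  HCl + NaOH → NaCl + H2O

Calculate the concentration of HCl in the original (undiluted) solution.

n(NaOH) = 0.02690 × 0.02832 = 7.618 × 10^-4 mol
n(HCl) in the aliquot = 7.618 × 10^-4 mol (1:1 ratio)
[HCl]_dilute = 7.618 × 10^-4 / 0.01000 = 0.07618 mol/L
Dilution factor = 100.0 / 4.915 = 20.35
[HCl]_stock = 0.07618 × 20.35 = 1.550 mol/L

1.550 mol/L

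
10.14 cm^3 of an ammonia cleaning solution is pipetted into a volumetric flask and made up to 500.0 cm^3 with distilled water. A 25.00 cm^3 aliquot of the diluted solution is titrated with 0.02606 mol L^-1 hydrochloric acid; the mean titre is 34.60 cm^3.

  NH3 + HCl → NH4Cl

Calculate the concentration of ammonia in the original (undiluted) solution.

1.778 mol/L

n(HCl) = 0.03460 × 0.02606 = 9.017 × 10^-4 mol
n(NH3) in the aliquot = 9.017 × 10^-4 mol (1:1 ratio)
[NH3]_dilute = 9.017 × 10^-4 / 0.02500 = 0.03607 mol/L
Dilution factor = 500.0 / 10.14 = 49.31
[NH3]_stock = 0.03607 × 49.31 = 1.778 mol/L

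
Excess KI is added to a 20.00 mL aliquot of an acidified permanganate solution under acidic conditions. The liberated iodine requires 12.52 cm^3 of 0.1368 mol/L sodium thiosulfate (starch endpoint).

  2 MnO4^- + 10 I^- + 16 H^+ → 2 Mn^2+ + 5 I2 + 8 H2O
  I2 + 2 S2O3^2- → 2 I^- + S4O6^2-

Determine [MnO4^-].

n(S2O3^2-) = 0.01252 × 0.1368 = 1.713 × 10^-3 mol
n(I2) = n(S2O3^2-)/2 = 8.564 × 10^-4 mol
From the 2:5 ratio, n(MnO4^-) in the aliquot = 2/5 × 8.564 × 10^-4 = 3.425 × 10^-4 mol
[MnO4^-] = 3.425 × 10^-4 / 0.02000 = 0.01713 mol/L

0.01713 mol/L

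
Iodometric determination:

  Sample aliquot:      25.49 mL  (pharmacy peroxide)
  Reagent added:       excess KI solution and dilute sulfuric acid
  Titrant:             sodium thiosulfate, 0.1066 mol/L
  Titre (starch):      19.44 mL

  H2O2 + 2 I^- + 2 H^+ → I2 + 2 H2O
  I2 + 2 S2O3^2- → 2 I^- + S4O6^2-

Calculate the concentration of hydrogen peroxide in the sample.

0.04065 mol/L

n(S2O3^2-) = 0.01944 × 0.1066 = 2.072 × 10^-3 mol
n(I2) = n(S2O3^2-)/2 = 1.036 × 10^-3 mol
n(H2O2) in the aliquot = 1.036 × 10^-3 mol (1:1 ratio)
[H2O2] = 1.036 × 10^-3 / 0.02549 = 0.04065 mol/L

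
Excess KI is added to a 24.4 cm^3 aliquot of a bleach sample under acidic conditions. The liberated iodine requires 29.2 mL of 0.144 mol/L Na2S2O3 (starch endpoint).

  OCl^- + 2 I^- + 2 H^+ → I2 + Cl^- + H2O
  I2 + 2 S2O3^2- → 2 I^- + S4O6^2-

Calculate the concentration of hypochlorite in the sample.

n(S2O3^2-) = 0.0292 × 0.144 = 4.20 × 10^-3 mol
n(I2) = n(S2O3^2-)/2 = 2.10 × 10^-3 mol
n(OCl^-) in the aliquot = 2.10 × 10^-3 mol (1:1 ratio)
[OCl^-] = 2.10 × 10^-3 / 0.0244 = 0.0862 mol/L

0.0862 mol/L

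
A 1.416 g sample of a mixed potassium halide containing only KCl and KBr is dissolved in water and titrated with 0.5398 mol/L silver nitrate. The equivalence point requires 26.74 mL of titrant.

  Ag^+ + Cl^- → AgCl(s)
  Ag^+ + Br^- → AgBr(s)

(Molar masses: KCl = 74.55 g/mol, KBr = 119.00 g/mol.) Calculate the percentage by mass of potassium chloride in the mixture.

n(AgNO3) = 0.02674 × 0.5398 = 0.01443 mol
Let x = n(KCl), y = n(KBr).
Titrant: 1x + 1y = 0.01443;  mass: 74.55x + 119.00y = 1.416
Solving, x = 6.787 × 10^-3 mol, y = 7.647 × 10^-3 mol
mass of KCl = 6.787 × 10^-3 × 74.55 = 0.5060 g
% KCl = 0.5060 / 1.416 × 100 = 35.73 %

35.73 %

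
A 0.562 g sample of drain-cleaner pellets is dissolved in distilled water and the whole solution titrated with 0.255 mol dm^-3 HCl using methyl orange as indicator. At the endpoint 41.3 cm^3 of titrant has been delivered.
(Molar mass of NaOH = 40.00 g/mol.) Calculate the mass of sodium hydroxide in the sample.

NaOH + HCl → NaCl + H2O
n(HCl) = 0.0413 L × 0.255 mol/L = 0.0105 mol
n(NaOH) = 0.0105 mol (1:1 ratio)
mass of NaOH = 0.0105 × 40.00 g/mol = 0.421 g

0.421 g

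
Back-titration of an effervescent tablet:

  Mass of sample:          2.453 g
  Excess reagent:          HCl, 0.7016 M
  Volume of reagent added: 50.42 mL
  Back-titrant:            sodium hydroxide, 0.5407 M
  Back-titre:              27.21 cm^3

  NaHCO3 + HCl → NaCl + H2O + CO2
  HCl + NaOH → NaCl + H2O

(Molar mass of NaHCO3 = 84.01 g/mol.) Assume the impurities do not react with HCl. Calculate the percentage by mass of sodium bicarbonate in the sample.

70.76 %

n(HCl) added = 0.05042 × 0.7016 = 0.03537 mol
n(NaOH) used in back-titration = 0.02721 × 0.5407 = 0.01471 mol
n(HCl) left over = 0.01471 mol (1:1 ratio)
n(HCl) consumed by analyte = 0.03537 − 0.01471 = 0.02066 mol
n(NaHCO3) = 0.02066 mol (1:1 ratio)
mass of NaHCO3 = 0.02066 × 84.01 = 1.736 g
% NaHCO3 = 1.736 / 2.453 × 100 = 70.76 %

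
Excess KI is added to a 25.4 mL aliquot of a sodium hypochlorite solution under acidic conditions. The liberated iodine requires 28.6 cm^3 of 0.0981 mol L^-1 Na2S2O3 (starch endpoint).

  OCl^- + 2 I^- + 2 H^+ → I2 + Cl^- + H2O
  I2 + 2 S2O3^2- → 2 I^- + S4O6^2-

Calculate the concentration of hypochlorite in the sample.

0.0552 mol/L

n(S2O3^2-) = 0.0286 × 0.0981 = 2.81 × 10^-3 mol
n(I2) = n(S2O3^2-)/2 = 1.40 × 10^-3 mol
n(OCl^-) in the aliquot = 1.40 × 10^-3 mol (1:1 ratio)
[OCl^-] = 1.40 × 10^-3 / 0.0254 = 0.0552 mol/L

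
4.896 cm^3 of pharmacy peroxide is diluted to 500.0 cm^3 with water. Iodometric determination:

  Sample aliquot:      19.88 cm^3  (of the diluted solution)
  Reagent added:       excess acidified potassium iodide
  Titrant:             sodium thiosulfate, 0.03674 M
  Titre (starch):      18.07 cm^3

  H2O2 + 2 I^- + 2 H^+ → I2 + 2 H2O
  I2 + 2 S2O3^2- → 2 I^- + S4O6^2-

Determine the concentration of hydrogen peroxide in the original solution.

n(S2O3^2-) = 0.01807 × 0.03674 = 6.639 × 10^-4 mol
n(I2) = n(S2O3^2-)/2 = 3.319 × 10^-4 mol
n(H2O2) in the aliquot = 3.319 × 10^-4 mol (1:1 ratio)
[H2O2]_dilute = 3.319 × 10^-4 / 0.01988 = 0.01670 mol/L
[H2O2]_original = 0.01670 × 500.0/4.896 = 1.705 mol/L

1.705 M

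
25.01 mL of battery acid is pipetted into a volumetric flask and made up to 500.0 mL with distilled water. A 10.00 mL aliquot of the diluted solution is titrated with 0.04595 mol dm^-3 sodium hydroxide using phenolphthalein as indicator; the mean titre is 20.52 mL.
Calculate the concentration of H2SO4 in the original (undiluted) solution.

0.9425 mol/L

H2SO4 + 2 NaOH → Na2SO4 + 2 H2O
n(NaOH) = 0.02052 × 0.04595 = 9.429 × 10^-4 mol
From the 1:2 ratio, n(H2SO4) in the aliquot = 1/2 × 9.429 × 10^-4 = 4.714 × 10^-4 mol
[H2SO4]_dilute = 4.714 × 10^-4 / 0.01000 = 0.04714 mol/L
Dilution factor = 500.0 / 25.01 = 19.99
[H2SO4]_stock = 0.04714 × 19.99 = 0.9425 mol/L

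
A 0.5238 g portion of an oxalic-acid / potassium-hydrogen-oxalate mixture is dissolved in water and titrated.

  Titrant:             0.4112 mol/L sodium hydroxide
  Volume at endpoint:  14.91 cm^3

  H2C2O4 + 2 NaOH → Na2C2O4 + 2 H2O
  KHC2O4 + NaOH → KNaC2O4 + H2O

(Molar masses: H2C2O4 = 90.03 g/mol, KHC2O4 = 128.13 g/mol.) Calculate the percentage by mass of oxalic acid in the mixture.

n(NaOH) = 0.01491 × 0.4112 = 6.131 × 10^-3 mol
Let x = n(H2C2O4), y = n(KHC2O4).
Titrant: 2x + 1y = 6.131 × 10^-3;  mass: 90.03x + 128.13y = 0.5238
Solving, x = 1.575 × 10^-3 mol, y = 2.982 × 10^-3 mol
mass of H2C2O4 = 1.575 × 10^-3 × 90.03 = 0.1418 g
% H2C2O4 = 0.1418 / 0.5238 × 100 = 27.07 %

27.07 %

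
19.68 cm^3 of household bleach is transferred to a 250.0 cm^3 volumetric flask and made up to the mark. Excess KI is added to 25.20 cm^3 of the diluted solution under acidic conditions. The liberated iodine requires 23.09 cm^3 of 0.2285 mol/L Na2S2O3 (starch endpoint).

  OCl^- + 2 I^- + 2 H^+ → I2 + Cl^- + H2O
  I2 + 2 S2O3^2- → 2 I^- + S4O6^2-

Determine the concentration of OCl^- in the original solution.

1.330 mol/L

n(S2O3^2-) = 0.02309 × 0.2285 = 5.276 × 10^-3 mol
n(I2) = n(S2O3^2-)/2 = 2.638 × 10^-3 mol
n(OCl^-) in the aliquot = 2.638 × 10^-3 mol (1:1 ratio)
[OCl^-]_dilute = 2.638 × 10^-3 / 0.02520 = 0.1047 mol/L
[OCl^-]_original = 0.1047 × 250.0/19.68 = 1.330 mol/L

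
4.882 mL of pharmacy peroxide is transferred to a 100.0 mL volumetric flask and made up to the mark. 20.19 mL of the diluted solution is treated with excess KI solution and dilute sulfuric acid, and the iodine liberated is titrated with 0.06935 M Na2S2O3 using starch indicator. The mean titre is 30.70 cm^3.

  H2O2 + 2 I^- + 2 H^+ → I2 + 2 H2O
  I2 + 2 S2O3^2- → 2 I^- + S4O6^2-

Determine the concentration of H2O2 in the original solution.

n(S2O3^2-) = 0.03070 × 0.06935 = 2.129 × 10^-3 mol
n(I2) = n(S2O3^2-)/2 = 1.065 × 10^-3 mol
n(H2O2) in the aliquot = 1.065 × 10^-3 mol (1:1 ratio)
[H2O2]_dilute = 1.065 × 10^-3 / 0.02019 = 0.05273 mol/L
[H2O2]_original = 0.05273 × 100.0/4.882 = 1.080 mol/L

1.080 M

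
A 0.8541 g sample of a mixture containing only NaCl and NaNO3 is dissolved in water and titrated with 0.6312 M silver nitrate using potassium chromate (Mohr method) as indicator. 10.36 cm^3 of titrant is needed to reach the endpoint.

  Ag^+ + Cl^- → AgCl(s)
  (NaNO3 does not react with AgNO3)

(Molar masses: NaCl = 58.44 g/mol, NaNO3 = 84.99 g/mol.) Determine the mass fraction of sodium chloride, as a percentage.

44.74 %

n(AgNO3) = 0.01036 × 0.6312 = 6.539 × 10^-3 mol
Let x = n(NaCl), y = n(NaNO3).
Titrant: 1x = 6.539 × 10^-3;  mass: 58.44x + 84.99y = 0.8541
Solving, x = 6.539 × 10^-3 mol, y = 5.553 × 10^-3 mol
mass of NaCl = 6.539 × 10^-3 × 58.44 = 0.3822 g
% NaCl = 0.3822 / 0.8541 × 100 = 44.74 %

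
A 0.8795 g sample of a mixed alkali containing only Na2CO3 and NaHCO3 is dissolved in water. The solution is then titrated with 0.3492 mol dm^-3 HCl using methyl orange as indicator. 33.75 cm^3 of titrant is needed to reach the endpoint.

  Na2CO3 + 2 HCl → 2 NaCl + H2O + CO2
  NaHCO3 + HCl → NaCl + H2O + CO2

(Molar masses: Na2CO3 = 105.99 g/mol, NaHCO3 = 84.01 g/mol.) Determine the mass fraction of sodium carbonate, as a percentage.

21.49 %

n(HCl) = 0.03375 × 0.3492 = 0.01179 mol
Let x = n(Na2CO3), y = n(NaHCO3).
Titrant: 2x + 1y = 0.01179;  mass: 105.99x + 84.01y = 0.8795
Solving, x = 1.783 × 10^-3 mol, y = 8.219 × 10^-3 mol
mass of Na2CO3 = 1.783 × 10^-3 × 105.99 = 0.1890 g
% Na2CO3 = 0.1890 / 0.8795 × 100 = 21.49 %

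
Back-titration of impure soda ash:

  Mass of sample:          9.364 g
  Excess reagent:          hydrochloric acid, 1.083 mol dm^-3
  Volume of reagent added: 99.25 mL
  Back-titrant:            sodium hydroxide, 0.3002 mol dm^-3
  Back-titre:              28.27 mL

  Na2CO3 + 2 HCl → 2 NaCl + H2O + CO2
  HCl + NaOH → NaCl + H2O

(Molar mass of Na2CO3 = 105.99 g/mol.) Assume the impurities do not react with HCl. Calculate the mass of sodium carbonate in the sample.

5.247 g

n(HCl) added = 0.09925 × 1.083 = 0.1075 mol
n(NaOH) used in back-titration = 0.02827 × 0.3002 = 8.487 × 10^-3 mol
n(HCl) left over = 8.487 × 10^-3 mol (1:1 ratio)
n(HCl) consumed by analyte = 0.1075 − 8.487 × 10^-3 = 0.09900 mol
From the 1:2 ratio, n(Na2CO3) = 1/2 × 0.09900 = 0.04950 mol
mass of Na2CO3 = 0.04950 × 105.99 = 5.247 g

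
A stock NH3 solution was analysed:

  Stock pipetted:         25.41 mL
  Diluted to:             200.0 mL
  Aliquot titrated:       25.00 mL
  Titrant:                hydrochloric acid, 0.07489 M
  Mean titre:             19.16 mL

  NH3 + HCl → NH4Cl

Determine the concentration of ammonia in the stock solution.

0.4518 M

n(HCl) = 0.01916 × 0.07489 = 1.435 × 10^-3 mol
n(NH3) in the aliquot = 1.435 × 10^-3 mol (1:1 ratio)
[NH3]_dilute = 1.435 × 10^-3 / 0.02500 = 0.05740 mol/L
Dilution factor = 200.0 / 25.41 = 7.871
[NH3]_stock = 0.05740 × 7.871 = 0.4518 mol/L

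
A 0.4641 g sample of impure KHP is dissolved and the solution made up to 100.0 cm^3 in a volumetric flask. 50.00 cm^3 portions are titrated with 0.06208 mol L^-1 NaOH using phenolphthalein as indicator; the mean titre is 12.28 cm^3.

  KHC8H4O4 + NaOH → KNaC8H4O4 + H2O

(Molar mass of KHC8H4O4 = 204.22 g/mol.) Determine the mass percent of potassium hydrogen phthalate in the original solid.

n(NaOH) per titration = 0.01228 × 0.06208 = 7.623 × 10^-4 mol
n(KHC8H4O4) in each aliquot = 7.623 × 10^-4 mol (1:1 ratio)
n(KHC8H4O4) in the whole flask = 7.623 × 10^-4 × 100.0/50.00 = 1.525 × 10^-3 mol
mass of KHC8H4O4 = 1.525 × 10^-3 × 204.22 = 0.3114 g
% KHC8H4O4 = 0.3114 / 0.4641 × 100 = 67.09 %

67.09 %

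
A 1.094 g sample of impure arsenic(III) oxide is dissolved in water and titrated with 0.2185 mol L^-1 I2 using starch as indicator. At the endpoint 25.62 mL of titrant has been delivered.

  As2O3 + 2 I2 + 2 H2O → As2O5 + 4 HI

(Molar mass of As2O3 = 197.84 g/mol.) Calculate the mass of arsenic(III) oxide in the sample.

0.5538 g

n(I2) = 0.02562 L × 0.2185 mol/L = 5.598 × 10^-3 mol
From the 1:2 ratio, n(As2O3) = 1/2 × 5.598 × 10^-3 = 2.799 × 10^-3 mol
mass of As2O3 = 2.799 × 10^-3 × 197.84 g/mol = 0.5538 g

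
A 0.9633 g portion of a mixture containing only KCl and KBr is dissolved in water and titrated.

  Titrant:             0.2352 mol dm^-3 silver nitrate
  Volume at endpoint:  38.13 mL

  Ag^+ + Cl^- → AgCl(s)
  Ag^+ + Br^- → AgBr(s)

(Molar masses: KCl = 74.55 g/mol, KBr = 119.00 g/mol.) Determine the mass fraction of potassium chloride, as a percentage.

n(AgNO3) = 0.03813 × 0.2352 = 8.968 × 10^-3 mol
Let x = n(KCl), y = n(KBr).
Titrant: 1x + 1y = 8.968 × 10^-3;  mass: 74.55x + 119.00y = 0.9633
Solving, x = 2.338 × 10^-3 mol, y = 6.630 × 10^-3 mol
mass of KCl = 2.338 × 10^-3 × 74.55 = 0.1743 g
% KCl = 0.1743 / 0.9633 × 100 = 18.09 %

18.09 %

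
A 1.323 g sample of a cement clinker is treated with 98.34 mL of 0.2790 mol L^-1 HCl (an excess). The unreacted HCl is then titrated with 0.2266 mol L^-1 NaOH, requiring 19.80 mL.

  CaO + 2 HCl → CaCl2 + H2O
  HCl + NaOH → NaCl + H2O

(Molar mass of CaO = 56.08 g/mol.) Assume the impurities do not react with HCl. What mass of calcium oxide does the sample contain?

0.6435 g

n(HCl) added = 0.09834 × 0.2790 = 0.02744 mol
n(NaOH) used in back-titration = 0.01980 × 0.2266 = 4.487 × 10^-3 mol
n(HCl) left over = 4.487 × 10^-3 mol (1:1 ratio)
n(HCl) consumed by analyte = 0.02744 − 4.487 × 10^-3 = 0.02295 mol
From the 1:2 ratio, n(CaO) = 1/2 × 0.02295 = 0.01148 mol
mass of CaO = 0.01148 × 56.08 = 0.6435 g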